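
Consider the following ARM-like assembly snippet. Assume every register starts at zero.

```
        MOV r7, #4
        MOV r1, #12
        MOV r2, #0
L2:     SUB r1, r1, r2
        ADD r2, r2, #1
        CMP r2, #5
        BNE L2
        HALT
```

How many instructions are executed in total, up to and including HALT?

after MOV r7, #4: r7=4
after MOV r1, #12: r1=12
after MOV r2, #0: r2=0
after SUB r1, r1, r2: r1=12-0=12
after ADD r2, r2, #1: r2=0+1=1
CMP r2, #5  (cmp 1,5)
BNE L2: taken
after SUB r1, r1, r2: r1=12-1=11
after ADD r2, r2, #1: r2=1+1=2
CMP r2, #5  (cmp 2,5)
BNE L2: taken
after SUB r1, r1, r2: r1=11-2=9
after ADD r2, r2, #1: r2=2+1=3
CMP r2, #5  (cmp 3,5)
BNE L2: taken
after SUB r1, r1, r2: r1=9-3=6
after ADD r2, r2, #1: r2=3+1=4
CMP r2, #5  (cmp 4,5)
BNE L2: taken
after SUB r1, r1, r2: r1=6-4=2
after ADD r2, r2, #1: r2=4+1=5
CMP r2, #5  (cmp 5,5)
BNE L2: not taken
halt.
Total executed instructions: 24.

24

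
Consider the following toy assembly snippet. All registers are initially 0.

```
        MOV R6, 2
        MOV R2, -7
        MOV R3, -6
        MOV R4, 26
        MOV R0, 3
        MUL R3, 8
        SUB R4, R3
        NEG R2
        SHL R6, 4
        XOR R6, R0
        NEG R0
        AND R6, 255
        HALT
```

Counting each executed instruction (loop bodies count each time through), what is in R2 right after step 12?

7

MOV R6, 2 → R6=2
MOV R2, -7 → R2=-7
MOV R3, -6 → R3=-6
MOV R4, 26 → R4=26
MOV R0, 3 → R0=3
MUL R3, 8 → R3=(-6)*8=-48
SUB R4, R3 → R4=26-(-48)=74
NEG R2 → R2=-(-7)=7
SHL R6, 4 → R6=2<<4=32
XOR R6, R0 → R6=32^3=35
NEG R0 → R0=-(3)=-3
AND R6, 255 → R6=35&255=35
After step 12: R2 = 7.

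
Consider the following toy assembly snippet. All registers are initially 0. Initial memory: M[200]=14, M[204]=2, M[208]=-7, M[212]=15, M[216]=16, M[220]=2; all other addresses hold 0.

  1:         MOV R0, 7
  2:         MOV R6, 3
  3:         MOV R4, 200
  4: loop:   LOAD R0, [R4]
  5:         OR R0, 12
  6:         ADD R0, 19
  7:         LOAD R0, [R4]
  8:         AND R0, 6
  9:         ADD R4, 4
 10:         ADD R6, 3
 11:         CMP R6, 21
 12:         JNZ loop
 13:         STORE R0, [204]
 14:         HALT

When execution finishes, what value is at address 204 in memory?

after MOV R0, 7: R0=7
after MOV R6, 3: R6=3
after MOV R4, 200: R4=200
after LOAD R0, [R4]: R0=M[200]=14
after OR R0, 12: R0=14|12=14
after ADD R0, 19: R0=14+19=33
after LOAD R0, [R4]: R0=M[200]=14
after AND R0, 6: R0=14&6=6
after ADD R4, 4: R4=200+4=204
after ADD R6, 3: R6=3+3=6
CMP R6, 21  (cmp 6,21)
JNZ loop: taken
after LOAD R0, [R4]: R0=M[204]=2
after OR R0, 12: R0=2|12=14
after ADD R0, 19: R0=14+19=33
after LOAD R0, [R4]: R0=M[204]=2
after AND R0, 6: R0=2&6=2
after ADD R4, 4: R4=204+4=208
after ADD R6, 3: R6=6+3=9
CMP R6, 21  (cmp 9,21)
JNZ loop: taken
after LOAD R0, [R4]: R0=M[208]=-7
after OR R0, 12: R0=(-7)|12=-3
after ADD R0, 19: R0=(-3)+19=16
after LOAD R0, [R4]: R0=M[208]=-7
after AND R0, 6: R0=(-7)&6=0
after ADD R4, 4: R4=208+4=212
after ADD R6, 3: R6=9+3=12
CMP R6, 21  (cmp 12,21)
JNZ loop: taken
after LOAD R0, [R4]: R0=M[212]=15
after OR R0, 12: R0=15|12=15
after ADD R0, 19: R0=15+19=34
after LOAD R0, [R4]: R0=M[212]=15
after AND R0, 6: R0=15&6=6
after ADD R4, 4: R4=212+4=216
after ADD R6, 3: R6=12+3=15
CMP R6, 21  (cmp 15,21)
JNZ loop: taken
after LOAD R0, [R4]: R0=M[216]=16
after OR R0, 12: R0=16|12=28
after ADD R0, 19: R0=28+19=47
after LOAD R0, [R4]: R0=M[216]=16
after AND R0, 6: R0=16&6=0
after ADD R4, 4: R4=216+4=220
after ADD R6, 3: R6=15+3=18
CMP R6, 21  (cmp 18,21)
JNZ loop: taken
after LOAD R0, [R4]: R0=M[220]=2
after OR R0, 12: R0=2|12=14
after ADD R0, 19: R0=14+19=33
after LOAD R0, [R4]: R0=M[220]=2
after AND R0, 6: R0=2&6=2
after ADD R4, 4: R4=220+4=224
after ADD R6, 3: R6=18+3=21
CMP R6, 21  (cmp 21,21)
JNZ loop: not taken
STORE R0, [204] → M[204]=2
halt.

2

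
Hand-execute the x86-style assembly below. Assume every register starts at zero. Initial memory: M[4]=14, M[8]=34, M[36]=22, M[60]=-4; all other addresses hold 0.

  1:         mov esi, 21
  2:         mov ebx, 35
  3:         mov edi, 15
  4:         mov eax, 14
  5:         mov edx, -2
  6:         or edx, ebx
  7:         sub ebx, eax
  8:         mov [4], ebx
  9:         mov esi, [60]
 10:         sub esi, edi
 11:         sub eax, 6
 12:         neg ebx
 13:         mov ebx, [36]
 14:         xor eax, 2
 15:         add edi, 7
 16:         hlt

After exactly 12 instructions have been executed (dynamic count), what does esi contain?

mov esi, 21 → esi=21
mov ebx, 35 → ebx=35
mov edi, 15 → edi=15
mov eax, 14 → eax=14
mov edx, -2 → edx=-2
or edx, ebx → edx=(-2)|35=-1
sub ebx, eax → ebx=35-14=21
mov [4], ebx → M[4]=21
mov esi, [60] → esi=M[60]=-4
sub esi, edi → esi=(-4)-15=-19
sub eax, 6 → eax=14-6=8
neg ebx → ebx=-(21)=-21
After step 12: esi = -19.

-19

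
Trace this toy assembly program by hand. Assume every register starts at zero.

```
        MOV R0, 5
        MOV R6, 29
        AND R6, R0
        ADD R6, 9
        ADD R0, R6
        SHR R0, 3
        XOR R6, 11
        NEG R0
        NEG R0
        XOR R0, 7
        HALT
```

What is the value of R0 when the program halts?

5

R0=5
R6=29
R6=29&5=5
R6=5+9=14
R0=5+14=19
R0=19>>3=2
R6=14^11=5
R0=-(2)=-2
R0=-(-2)=2
R0=2^7=5
halt.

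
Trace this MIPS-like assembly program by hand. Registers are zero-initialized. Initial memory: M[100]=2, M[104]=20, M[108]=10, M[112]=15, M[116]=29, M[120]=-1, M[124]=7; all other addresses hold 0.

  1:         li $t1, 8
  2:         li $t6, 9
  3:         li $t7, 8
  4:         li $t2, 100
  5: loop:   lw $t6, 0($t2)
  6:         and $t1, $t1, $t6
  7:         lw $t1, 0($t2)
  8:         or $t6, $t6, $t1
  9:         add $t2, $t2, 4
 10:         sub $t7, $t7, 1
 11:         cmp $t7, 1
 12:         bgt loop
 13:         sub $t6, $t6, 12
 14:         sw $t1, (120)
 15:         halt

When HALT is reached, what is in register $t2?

128

$t1=8
$t6=9
$t7=8
$t2=100
$t6=M[100]=2
$t1=8&2=0
$t1=M[100]=2
$t6=2|2=2
$t2=100+4=104
$t7=8-1=7
cmp $t7, 1  (cmp 7,1)
bgt loop: taken
$t6=M[104]=20
$t1=2&20=0
$t1=M[104]=20
$t6=20|20=20
$t2=104+4=108
$t7=7-1=6
cmp $t7, 1  (cmp 6,1)
bgt loop: taken
$t6=M[108]=10
$t1=20&10=0
$t1=M[108]=10
$t6=10|10=10
$t2=108+4=112
$t7=6-1=5
cmp $t7, 1  (cmp 5,1)
bgt loop: taken
$t6=M[112]=15
$t1=10&15=10
$t1=M[112]=15
$t6=15|15=15
$t2=112+4=116
$t7=5-1=4
cmp $t7, 1  (cmp 4,1)
bgt loop: taken
$t6=M[116]=29
$t1=15&29=13
$t1=M[116]=29
$t6=29|29=29
$t2=116+4=120
$t7=4-1=3
cmp $t7, 1  (cmp 3,1)
bgt loop: taken
$t6=M[120]=-1
$t1=29&(-1)=29
$t1=M[120]=-1
$t6=(-1)|(-1)=-1
$t2=120+4=124
$t7=3-1=2
cmp $t7, 1  (cmp 2,1)
bgt loop: taken
$t6=M[124]=7
$t1=(-1)&7=7
$t1=M[124]=7
$t6=7|7=7
$t2=124+4=128
$t7=2-1=1
cmp $t7, 1  (cmp 1,1)
bgt loop: not taken
$t6=7-12=-5
sw $t1, (120) → M[120]=7
halt.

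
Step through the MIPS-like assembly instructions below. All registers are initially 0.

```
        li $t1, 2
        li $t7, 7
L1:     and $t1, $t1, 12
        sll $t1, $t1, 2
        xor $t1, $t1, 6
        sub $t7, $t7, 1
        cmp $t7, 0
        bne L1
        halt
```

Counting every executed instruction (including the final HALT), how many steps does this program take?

after li $t1, 2: $t1=2
after li $t7, 7: $t7=7
after and $t1, $t1, 12: $t1=2&12=0
after sll $t1, $t1, 2: $t1=0<<2=0
after xor $t1, $t1, 6: $t1=0^6=6
after sub $t7, $t7, 1: $t7=7-1=6
cmp $t7, 0  (cmp 6,0)
bne L1: taken
after and $t1, $t1, 12: $t1=6&12=4
after sll $t1, $t1, 2: $t1=4<<2=16
after xor $t1, $t1, 6: $t1=16^6=22
after sub $t7, $t7, 1: $t7=6-1=5
cmp $t7, 0  (cmp 5,0)
bne L1: taken
after and $t1, $t1, 12: $t1=22&12=4
after sll $t1, $t1, 2: $t1=4<<2=16
after xor $t1, $t1, 6: $t1=16^6=22
after sub $t7, $t7, 1: $t7=5-1=4
cmp $t7, 0  (cmp 4,0)
bne L1: taken
after and $t1, $t1, 12: $t1=22&12=4
after sll $t1, $t1, 2: $t1=4<<2=16
after xor $t1, $t1, 6: $t1=16^6=22
after sub $t7, $t7, 1: $t7=4-1=3
cmp $t7, 0  (cmp 3,0)
bne L1: taken
after and $t1, $t1, 12: $t1=22&12=4
after sll $t1, $t1, 2: $t1=4<<2=16
after xor $t1, $t1, 6: $t1=16^6=22
after sub $t7, $t7, 1: $t7=3-1=2
cmp $t7, 0  (cmp 2,0)
bne L1: taken
after and $t1, $t1, 12: $t1=22&12=4
after sll $t1, $t1, 2: $t1=4<<2=16
after xor $t1, $t1, 6: $t1=16^6=22
after sub $t7, $t7, 1: $t7=2-1=1
cmp $t7, 0  (cmp 1,0)
bne L1: taken
after and $t1, $t1, 12: $t1=22&12=4
after sll $t1, $t1, 2: $t1=4<<2=16
after xor $t1, $t1, 6: $t1=16^6=22
after sub $t7, $t7, 1: $t7=1-1=0
cmp $t7, 0  (cmp 0,0)
bne L1: not taken
halt.
Total executed instructions: 45.

45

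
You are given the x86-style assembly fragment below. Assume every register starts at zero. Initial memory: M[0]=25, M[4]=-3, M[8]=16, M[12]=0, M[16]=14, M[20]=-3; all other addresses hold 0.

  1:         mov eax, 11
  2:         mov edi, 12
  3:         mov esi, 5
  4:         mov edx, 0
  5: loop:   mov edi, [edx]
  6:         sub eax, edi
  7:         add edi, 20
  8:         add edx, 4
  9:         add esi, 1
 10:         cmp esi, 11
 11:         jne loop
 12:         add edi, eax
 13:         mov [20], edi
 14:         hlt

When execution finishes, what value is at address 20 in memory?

-21

after mov eax, 11: eax=11
after mov edi, 12: edi=12
after mov esi, 5: esi=5
after mov edx, 0: edx=0
after mov edi, [edx]: edi=M[0]=25
after sub eax, edi: eax=11-25=-14
after add edi, 20: edi=25+20=45
after add edx, 4: edx=0+4=4
after add esi, 1: esi=5+1=6
cmp esi, 11  (cmp 6,11)
jne loop: taken
after mov edi, [edx]: edi=M[4]=-3
after sub eax, edi: eax=(-14)-(-3)=-11
after add edi, 20: edi=(-3)+20=17
after add edx, 4: edx=4+4=8
after add esi, 1: esi=6+1=7
cmp esi, 11  (cmp 7,11)
jne loop: taken
after mov edi, [edx]: edi=M[8]=16
after sub eax, edi: eax=(-11)-16=-27
after add edi, 20: edi=16+20=36
after add edx, 4: edx=8+4=12
after add esi, 1: esi=7+1=8
cmp esi, 11  (cmp 8,11)
jne loop: taken
after mov edi, [edx]: edi=M[12]=0
after sub eax, edi: eax=(-27)-0=-27
after add edi, 20: edi=0+20=20
after add edx, 4: edx=12+4=16
after add esi, 1: esi=8+1=9
cmp esi, 11  (cmp 9,11)
jne loop: taken
after mov edi, [edx]: edi=M[16]=14
after sub eax, edi: eax=(-27)-14=-41
after add edi, 20: edi=14+20=34
after add edx, 4: edx=16+4=20
after add esi, 1: esi=9+1=10
cmp esi, 11  (cmp 10,11)
jne loop: taken
after mov edi, [edx]: edi=M[20]=-3
after sub eax, edi: eax=(-41)-(-3)=-38
after add edi, 20: edi=(-3)+20=17
after add edx, 4: edx=20+4=24
after add esi, 1: esi=10+1=11
cmp esi, 11  (cmp 11,11)
jne loop: not taken
after add edi, eax: edi=17+(-38)=-21
mov [20], edi → M[20]=-21
halt.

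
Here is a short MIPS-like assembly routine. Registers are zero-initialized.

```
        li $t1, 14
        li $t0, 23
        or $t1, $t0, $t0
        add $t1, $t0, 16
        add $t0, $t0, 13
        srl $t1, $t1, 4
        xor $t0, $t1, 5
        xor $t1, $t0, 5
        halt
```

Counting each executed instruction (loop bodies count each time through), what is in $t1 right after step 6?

2

$t1=14
$t0=23
$t1=23|23=23
$t1=23+16=39
$t0=23+13=36
$t1=39>>4=2
After step 6: $t1 = 2.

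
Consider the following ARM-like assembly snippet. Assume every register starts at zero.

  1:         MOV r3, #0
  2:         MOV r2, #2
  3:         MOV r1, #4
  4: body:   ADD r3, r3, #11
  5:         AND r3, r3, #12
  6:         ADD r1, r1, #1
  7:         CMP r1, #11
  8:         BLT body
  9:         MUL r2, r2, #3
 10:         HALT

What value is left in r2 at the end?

6

after MOV r3, #0: r3=0
after MOV r2, #2: r2=2
after MOV r1, #4: r1=4
after ADD r3, r3, #11: r3=0+11=11
after AND r3, r3, #12: r3=11&12=8
after ADD r1, r1, #1: r1=4+1=5
CMP r1, #11  (cmp 5,11)
BLT body: taken
after ADD r3, r3, #11: r3=8+11=19
after AND r3, r3, #12: r3=19&12=0
after ADD r1, r1, #1: r1=5+1=6
CMP r1, #11  (cmp 6,11)
BLT body: taken
after ADD r3, r3, #11: r3=0+11=11
after AND r3, r3, #12: r3=11&12=8
after ADD r1, r1, #1: r1=6+1=7
CMP r1, #11  (cmp 7,11)
BLT body: taken
after ADD r3, r3, #11: r3=8+11=19
after AND r3, r3, #12: r3=19&12=0
after ADD r1, r1, #1: r1=7+1=8
CMP r1, #11  (cmp 8,11)
BLT body: taken
after ADD r3, r3, #11: r3=0+11=11
after AND r3, r3, #12: r3=11&12=8
after ADD r1, r1, #1: r1=8+1=9
CMP r1, #11  (cmp 9,11)
BLT body: taken
after ADD r3, r3, #11: r3=8+11=19
after AND r3, r3, #12: r3=19&12=0
after ADD r1, r1, #1: r1=9+1=10
CMP r1, #11  (cmp 10,11)
BLT body: taken
after ADD r3, r3, #11: r3=0+11=11
after AND r3, r3, #12: r3=11&12=8
after ADD r1, r1, #1: r1=10+1=11
CMP r1, #11  (cmp 11,11)
BLT body: not taken
after MUL r2, r2, #3: r2=2*3=6
halt.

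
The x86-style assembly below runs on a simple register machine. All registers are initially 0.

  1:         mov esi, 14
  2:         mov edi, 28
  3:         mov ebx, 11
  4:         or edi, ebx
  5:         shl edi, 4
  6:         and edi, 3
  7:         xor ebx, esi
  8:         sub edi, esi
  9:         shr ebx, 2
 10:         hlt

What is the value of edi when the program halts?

esi=14
edi=28
ebx=11
edi=28|11=31
edi=31<<4=496
edi=496&3=0
ebx=11^14=5
edi=0-14=-14
ebx=5>>2=1
halt.

-14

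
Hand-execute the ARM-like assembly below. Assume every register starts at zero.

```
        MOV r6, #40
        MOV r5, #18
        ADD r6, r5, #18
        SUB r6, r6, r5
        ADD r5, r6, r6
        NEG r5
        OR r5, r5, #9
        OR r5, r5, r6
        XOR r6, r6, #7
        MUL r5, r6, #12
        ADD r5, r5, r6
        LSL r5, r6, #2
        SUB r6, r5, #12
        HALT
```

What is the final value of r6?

after MOV r6, #40: r6=40
after MOV r5, #18: r5=18
after ADD r6, r5, #18: r6=18+18=36
after SUB r6, r6, r5: r6=36-18=18
after ADD r5, r6, r6: r5=18+18=36
after NEG r5: r5=-(36)=-36
after OR r5, r5, #9: r5=(-36)|9=-35
after OR r5, r5, r6: r5=(-35)|18=-33
after XOR r6, r6, #7: r6=18^7=21
after MUL r5, r6, #12: r5=21*12=252
after ADD r5, r5, r6: r5=252+21=273
after LSL r5, r6, #2: r5=21<<2=84
after SUB r6, r5, #12: r6=84-12=72
halt.

72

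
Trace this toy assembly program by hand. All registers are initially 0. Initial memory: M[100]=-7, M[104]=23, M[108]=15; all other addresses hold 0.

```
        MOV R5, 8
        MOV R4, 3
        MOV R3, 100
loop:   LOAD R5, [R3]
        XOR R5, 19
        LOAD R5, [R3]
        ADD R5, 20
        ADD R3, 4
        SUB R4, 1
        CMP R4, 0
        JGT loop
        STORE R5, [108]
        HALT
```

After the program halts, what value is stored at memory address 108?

after MOV R5, 8: R5=8
after MOV R4, 3: R4=3
after MOV R3, 100: R3=100
after LOAD R5, [R3]: R5=M[100]=-7
after XOR R5, 19: R5=(-7)^19=-22
after LOAD R5, [R3]: R5=M[100]=-7
after ADD R5, 20: R5=(-7)+20=13
after ADD R3, 4: R3=100+4=104
after SUB R4, 1: R4=3-1=2
CMP R4, 0  (cmp 2,0)
JGT loop: taken
after LOAD R5, [R3]: R5=M[104]=23
after XOR R5, 19: R5=23^19=4
after LOAD R5, [R3]: R5=M[104]=23
after ADD R5, 20: R5=23+20=43
after ADD R3, 4: R3=104+4=108
after SUB R4, 1: R4=2-1=1
CMP R4, 0  (cmp 1,0)
JGT loop: taken
after LOAD R5, [R3]: R5=M[108]=15
after XOR R5, 19: R5=15^19=28
after LOAD R5, [R3]: R5=M[108]=15
after ADD R5, 20: R5=15+20=35
after ADD R3, 4: R3=108+4=112
after SUB R4, 1: R4=1-1=0
CMP R4, 0  (cmp 0,0)
JGT loop: not taken
STORE R5, [108] → M[108]=35
halt.

35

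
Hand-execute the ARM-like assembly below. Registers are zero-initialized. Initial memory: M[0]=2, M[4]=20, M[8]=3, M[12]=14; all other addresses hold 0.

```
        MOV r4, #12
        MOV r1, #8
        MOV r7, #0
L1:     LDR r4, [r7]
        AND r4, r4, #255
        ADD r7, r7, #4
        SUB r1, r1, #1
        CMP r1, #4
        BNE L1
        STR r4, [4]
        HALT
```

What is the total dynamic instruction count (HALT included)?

29

MOV r4, #12 → r4=12
MOV r1, #8 → r1=8
MOV r7, #0 → r7=0
LDR r4, [r7] → r4=M[0]=2
AND r4, r4, #255 → r4=2&255=2
ADD r7, r7, #4 → r7=0+4=4
SUB r1, r1, #1 → r1=8-1=7
CMP r1, #4  (cmp 7,4)
BNE L1: taken
LDR r4, [r7] → r4=M[4]=20
AND r4, r4, #255 → r4=20&255=20
ADD r7, r7, #4 → r7=4+4=8
SUB r1, r1, #1 → r1=7-1=6
CMP r1, #4  (cmp 6,4)
BNE L1: taken
LDR r4, [r7] → r4=M[8]=3
AND r4, r4, #255 → r4=3&255=3
ADD r7, r7, #4 → r7=8+4=12
SUB r1, r1, #1 → r1=6-1=5
CMP r1, #4  (cmp 5,4)
BNE L1: taken
LDR r4, [r7] → r4=M[12]=14
AND r4, r4, #255 → r4=14&255=14
ADD r7, r7, #4 → r7=12+4=16
SUB r1, r1, #1 → r1=5-1=4
CMP r1, #4  (cmp 4,4)
BNE L1: not taken
STR r4, [4] → M[4]=14
halt.
Total executed instructions: 29.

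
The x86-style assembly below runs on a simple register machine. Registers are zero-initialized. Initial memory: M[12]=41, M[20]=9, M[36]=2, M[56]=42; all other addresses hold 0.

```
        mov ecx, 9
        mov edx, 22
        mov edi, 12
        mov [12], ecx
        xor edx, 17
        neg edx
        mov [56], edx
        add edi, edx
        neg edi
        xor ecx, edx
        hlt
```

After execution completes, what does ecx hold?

ecx=9
edx=22
edi=12
mov [12], ecx → M[12]=9
edx=22^17=7
edx=-(7)=-7
mov [56], edx → M[56]=-7
edi=12+(-7)=5
edi=-(5)=-5
ecx=9^(-7)=-16
halt.

-16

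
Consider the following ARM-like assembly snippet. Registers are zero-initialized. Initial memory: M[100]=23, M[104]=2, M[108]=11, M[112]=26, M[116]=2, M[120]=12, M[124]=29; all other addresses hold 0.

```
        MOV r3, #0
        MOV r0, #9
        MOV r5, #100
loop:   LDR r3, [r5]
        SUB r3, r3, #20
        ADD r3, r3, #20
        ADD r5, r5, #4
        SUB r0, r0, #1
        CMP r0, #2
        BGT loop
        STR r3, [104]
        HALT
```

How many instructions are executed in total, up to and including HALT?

r3=0
r0=9
r5=100
r3=M[100]=23
r3=23-20=3
r3=3+20=23
r5=100+4=104
r0=9-1=8
CMP r0, #2  (cmp 8,2)
BGT loop: taken
r3=M[104]=2
r3=2-20=-18
r3=(-18)+20=2
r5=104+4=108
r0=8-1=7
CMP r0, #2  (cmp 7,2)
BGT loop: taken
r3=M[108]=11
r3=11-20=-9
r3=(-9)+20=11
r5=108+4=112
r0=7-1=6
CMP r0, #2  (cmp 6,2)
BGT loop: taken
r3=M[112]=26
r3=26-20=6
r3=6+20=26
r5=112+4=116
r0=6-1=5
CMP r0, #2  (cmp 5,2)
BGT loop: taken
r3=M[116]=2
r3=2-20=-18
r3=(-18)+20=2
r5=116+4=120
r0=5-1=4
CMP r0, #2  (cmp 4,2)
BGT loop: taken
r3=M[120]=12
r3=12-20=-8
r3=(-8)+20=12
r5=120+4=124
r0=4-1=3
CMP r0, #2  (cmp 3,2)
BGT loop: taken
r3=M[124]=29
r3=29-20=9
r3=9+20=29
r5=124+4=128
r0=3-1=2
CMP r0, #2  (cmp 2,2)
BGT loop: not taken
STR r3, [104] → M[104]=29
halt.
Total executed instructions: 54.

54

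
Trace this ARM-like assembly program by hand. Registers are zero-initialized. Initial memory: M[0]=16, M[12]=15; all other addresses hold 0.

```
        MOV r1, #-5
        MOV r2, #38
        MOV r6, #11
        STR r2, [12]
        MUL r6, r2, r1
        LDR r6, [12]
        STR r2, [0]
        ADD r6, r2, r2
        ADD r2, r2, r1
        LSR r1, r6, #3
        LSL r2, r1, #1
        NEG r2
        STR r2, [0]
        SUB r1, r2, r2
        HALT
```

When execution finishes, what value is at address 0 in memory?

-18

after MOV r1, #-5: r1=-5
after MOV r2, #38: r2=38
after MOV r6, #11: r6=11
STR r2, [12] → M[12]=38
after MUL r6, r2, r1: r6=38*(-5)=-190
after LDR r6, [12]: r6=M[12]=38
STR r2, [0] → M[0]=38
after ADD r6, r2, r2: r6=38+38=76
after ADD r2, r2, r1: r2=38+(-5)=33
after LSR r1, r6, #3: r1=76>>3=9
after LSL r2, r1, #1: r2=9<<1=18
after NEG r2: r2=-(18)=-18
STR r2, [0] → M[0]=-18
after SUB r1, r2, r2: r1=(-18)-(-18)=0
halt.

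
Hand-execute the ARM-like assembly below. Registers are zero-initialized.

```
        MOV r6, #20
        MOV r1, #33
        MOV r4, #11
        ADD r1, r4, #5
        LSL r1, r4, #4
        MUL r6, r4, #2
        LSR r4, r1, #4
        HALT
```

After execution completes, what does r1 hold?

176

r6=20
r1=33
r4=11
r1=11+5=16
r1=11<<4=176
r6=11*2=22
r4=176>>4=11
halt.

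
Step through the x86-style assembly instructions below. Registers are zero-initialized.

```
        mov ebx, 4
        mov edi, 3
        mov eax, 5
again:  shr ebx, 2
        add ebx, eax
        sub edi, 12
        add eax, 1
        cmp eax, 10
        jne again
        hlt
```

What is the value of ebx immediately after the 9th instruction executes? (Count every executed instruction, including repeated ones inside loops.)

6

after mov ebx, 4: ebx=4
after mov edi, 3: edi=3
after mov eax, 5: eax=5
after shr ebx, 2: ebx=4>>2=1
after add ebx, eax: ebx=1+5=6
after sub edi, 12: edi=3-12=-9
after add eax, 1: eax=5+1=6
cmp eax, 10  (cmp 6,10)
jne again: taken
After step 9: ebx = 6.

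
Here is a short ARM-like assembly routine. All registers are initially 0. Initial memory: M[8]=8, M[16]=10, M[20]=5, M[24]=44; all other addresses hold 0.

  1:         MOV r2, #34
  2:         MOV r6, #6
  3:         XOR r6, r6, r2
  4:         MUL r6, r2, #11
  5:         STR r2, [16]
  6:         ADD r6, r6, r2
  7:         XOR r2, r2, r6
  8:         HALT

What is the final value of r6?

r2=34
r6=6
r6=6^34=36
r6=34*11=374
STR r2, [16] → M[16]=34
r6=374+34=408
r2=34^408=442
halt.

408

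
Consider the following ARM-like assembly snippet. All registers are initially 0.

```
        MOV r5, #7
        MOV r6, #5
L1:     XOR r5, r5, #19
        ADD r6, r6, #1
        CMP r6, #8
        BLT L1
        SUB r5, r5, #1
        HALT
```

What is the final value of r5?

19

MOV r5, #7 → r5=7
MOV r6, #5 → r6=5
XOR r5, r5, #19 → r5=7^19=20
ADD r6, r6, #1 → r6=5+1=6
CMP r6, #8  (cmp 6,8)
BLT L1: taken
XOR r5, r5, #19 → r5=20^19=7
ADD r6, r6, #1 → r6=6+1=7
CMP r6, #8  (cmp 7,8)
BLT L1: taken
XOR r5, r5, #19 → r5=7^19=20
ADD r6, r6, #1 → r6=7+1=8
CMP r6, #8  (cmp 8,8)
BLT L1: not taken
SUB r5, r5, #1 → r5=20-1=19
halt.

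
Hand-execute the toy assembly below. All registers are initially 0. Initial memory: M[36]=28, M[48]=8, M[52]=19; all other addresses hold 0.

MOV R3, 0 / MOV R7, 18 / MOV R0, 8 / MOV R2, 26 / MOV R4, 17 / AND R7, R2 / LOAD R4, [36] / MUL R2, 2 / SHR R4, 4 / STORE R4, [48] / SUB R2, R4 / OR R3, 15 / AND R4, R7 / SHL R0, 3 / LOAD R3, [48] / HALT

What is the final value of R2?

51

MOV R3, 0 → R3=0
MOV R7, 18 → R7=18
MOV R0, 8 → R0=8
MOV R2, 26 → R2=26
MOV R4, 17 → R4=17
AND R7, R2 → R7=18&26=18
LOAD R4, [36] → R4=M[36]=28
MUL R2, 2 → R2=26*2=52
SHR R4, 4 → R4=28>>4=1
STORE R4, [48] → M[48]=1
SUB R2, R4 → R2=52-1=51
OR R3, 15 → R3=0|15=15
AND R4, R7 → R4=1&18=0
SHL R0, 3 → R0=8<<3=64
LOAD R3, [48] → R3=M[48]=1
halt.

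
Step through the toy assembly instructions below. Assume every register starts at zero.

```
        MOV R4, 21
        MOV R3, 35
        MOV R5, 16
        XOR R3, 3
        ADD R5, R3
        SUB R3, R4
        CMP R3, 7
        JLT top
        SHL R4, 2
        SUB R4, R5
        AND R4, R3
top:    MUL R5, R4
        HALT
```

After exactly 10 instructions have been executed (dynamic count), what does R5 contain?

48

MOV R4, 21 → R4=21
MOV R3, 35 → R3=35
MOV R5, 16 → R5=16
XOR R3, 3 → R3=35^3=32
ADD R5, R3 → R5=16+32=48
SUB R3, R4 → R3=32-21=11
CMP R3, 7  (cmp 11,7)
JLT top: not taken
SHL R4, 2 → R4=21<<2=84
SUB R4, R5 → R4=84-48=36
After step 10: R5 = 48.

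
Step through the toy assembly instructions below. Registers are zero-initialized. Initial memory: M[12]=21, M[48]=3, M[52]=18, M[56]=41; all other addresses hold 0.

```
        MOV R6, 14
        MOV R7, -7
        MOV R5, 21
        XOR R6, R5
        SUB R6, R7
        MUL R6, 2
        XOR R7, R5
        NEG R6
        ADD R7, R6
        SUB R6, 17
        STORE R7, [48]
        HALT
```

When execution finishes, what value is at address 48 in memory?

-88

after MOV R6, 14: R6=14
after MOV R7, -7: R7=-7
after MOV R5, 21: R5=21
after XOR R6, R5: R6=14^21=27
after SUB R6, R7: R6=27-(-7)=34
after MUL R6, 2: R6=34*2=68
after XOR R7, R5: R7=(-7)^21=-20
after NEG R6: R6=-(68)=-68
after ADD R7, R6: R7=(-20)+(-68)=-88
after SUB R6, 17: R6=(-68)-17=-85
STORE R7, [48] → M[48]=-88
halt.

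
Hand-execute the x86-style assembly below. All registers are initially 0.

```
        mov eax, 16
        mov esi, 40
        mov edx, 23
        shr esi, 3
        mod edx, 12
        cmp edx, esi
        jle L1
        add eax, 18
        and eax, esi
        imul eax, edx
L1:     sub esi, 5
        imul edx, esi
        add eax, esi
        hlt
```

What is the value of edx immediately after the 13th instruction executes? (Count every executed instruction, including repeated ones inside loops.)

eax=16
esi=40
edx=23
esi=40>>3=5
edx=23%12=11
cmp edx, esi  (cmp 11,5)
jle L1: not taken
eax=16+18=34
eax=34&5=0
eax=0*11=0
esi=5-5=0
edx=11*0=0
eax=0+0=0
After step 13: edx = 0.

0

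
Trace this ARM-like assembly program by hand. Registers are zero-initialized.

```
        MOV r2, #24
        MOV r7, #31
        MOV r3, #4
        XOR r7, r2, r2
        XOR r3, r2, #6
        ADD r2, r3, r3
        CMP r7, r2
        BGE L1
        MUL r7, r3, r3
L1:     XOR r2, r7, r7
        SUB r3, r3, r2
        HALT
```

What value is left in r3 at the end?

30

after MOV r2, #24: r2=24
after MOV r7, #31: r7=31
after MOV r3, #4: r3=4
after XOR r7, r2, r2: r7=24^24=0
after XOR r3, r2, #6: r3=24^6=30
after ADD r2, r3, r3: r2=30+30=60
CMP r7, r2  (cmp 0,60)
BGE L1: not taken
after MUL r7, r3, r3: r7=30*30=900
after XOR r2, r7, r7: r2=900^900=0
after SUB r3, r3, r2: r3=30-0=30
halt.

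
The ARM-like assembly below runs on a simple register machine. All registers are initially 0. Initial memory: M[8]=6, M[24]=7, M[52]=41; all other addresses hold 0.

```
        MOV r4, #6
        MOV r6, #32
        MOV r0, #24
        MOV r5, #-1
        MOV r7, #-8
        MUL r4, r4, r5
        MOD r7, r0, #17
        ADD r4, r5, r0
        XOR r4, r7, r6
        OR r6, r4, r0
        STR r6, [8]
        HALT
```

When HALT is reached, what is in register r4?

after MOV r4, #6: r4=6
after MOV r6, #32: r6=32
after MOV r0, #24: r0=24
after MOV r5, #-1: r5=-1
after MOV r7, #-8: r7=-8
after MUL r4, r4, r5: r4=6*(-1)=-6
after MOD r7, r0, #17: r7=24%17=7
after ADD r4, r5, r0: r4=(-1)+24=23
after XOR r4, r7, r6: r4=7^32=39
after OR r6, r4, r0: r6=39|24=63
STR r6, [8] → M[8]=63
halt.

39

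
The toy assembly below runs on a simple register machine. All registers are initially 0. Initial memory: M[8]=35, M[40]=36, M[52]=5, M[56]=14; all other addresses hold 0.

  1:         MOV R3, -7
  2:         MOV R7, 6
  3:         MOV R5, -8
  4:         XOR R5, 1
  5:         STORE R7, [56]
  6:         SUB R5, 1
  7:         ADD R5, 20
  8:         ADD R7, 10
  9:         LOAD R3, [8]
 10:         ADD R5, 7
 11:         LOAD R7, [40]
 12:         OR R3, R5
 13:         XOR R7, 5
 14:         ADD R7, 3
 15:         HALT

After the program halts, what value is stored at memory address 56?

after MOV R3, -7: R3=-7
after MOV R7, 6: R7=6
after MOV R5, -8: R5=-8
after XOR R5, 1: R5=(-8)^1=-7
STORE R7, [56] → M[56]=6
after SUB R5, 1: R5=(-7)-1=-8
after ADD R5, 20: R5=(-8)+20=12
after ADD R7, 10: R7=6+10=16
after LOAD R3, [8]: R3=M[8]=35
after ADD R5, 7: R5=12+7=19
after LOAD R7, [40]: R7=M[40]=36
after OR R3, R5: R3=35|19=51
after XOR R7, 5: R7=36^5=33
after ADD R7, 3: R7=33+3=36
halt.

6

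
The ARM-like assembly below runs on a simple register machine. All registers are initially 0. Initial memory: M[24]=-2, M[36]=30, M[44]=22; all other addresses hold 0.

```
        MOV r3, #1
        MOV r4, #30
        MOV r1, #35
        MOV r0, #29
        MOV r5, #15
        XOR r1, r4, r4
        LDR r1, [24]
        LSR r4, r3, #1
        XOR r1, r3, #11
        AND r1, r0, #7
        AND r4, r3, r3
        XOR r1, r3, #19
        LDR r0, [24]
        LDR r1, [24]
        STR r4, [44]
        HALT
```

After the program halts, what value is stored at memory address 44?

1

after MOV r3, #1: r3=1
after MOV r4, #30: r4=30
after MOV r1, #35: r1=35
after MOV r0, #29: r0=29
after MOV r5, #15: r5=15
after XOR r1, r4, r4: r1=30^30=0
after LDR r1, [24]: r1=M[24]=-2
after LSR r4, r3, #1: r4=1>>1=0
after XOR r1, r3, #11: r1=1^11=10
after AND r1, r0, #7: r1=29&7=5
after AND r4, r3, r3: r4=1&1=1
after XOR r1, r3, #19: r1=1^19=18
after LDR r0, [24]: r0=M[24]=-2
after LDR r1, [24]: r1=M[24]=-2
STR r4, [44] → M[44]=1
halt.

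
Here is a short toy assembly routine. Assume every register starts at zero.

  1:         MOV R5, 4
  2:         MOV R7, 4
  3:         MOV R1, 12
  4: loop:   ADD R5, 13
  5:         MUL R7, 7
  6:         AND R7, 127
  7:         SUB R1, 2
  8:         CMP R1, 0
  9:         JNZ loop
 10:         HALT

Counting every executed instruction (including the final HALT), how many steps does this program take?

40

after MOV R5, 4: R5=4
after MOV R7, 4: R7=4
after MOV R1, 12: R1=12
after ADD R5, 13: R5=4+13=17
after MUL R7, 7: R7=4*7=28
after AND R7, 127: R7=28&127=28
after SUB R1, 2: R1=12-2=10
CMP R1, 0  (cmp 10,0)
JNZ loop: taken
after ADD R5, 13: R5=17+13=30
after MUL R7, 7: R7=28*7=196
after AND R7, 127: R7=196&127=68
after SUB R1, 2: R1=10-2=8
CMP R1, 0  (cmp 8,0)
JNZ loop: taken
after ADD R5, 13: R5=30+13=43
after MUL R7, 7: R7=68*7=476
after AND R7, 127: R7=476&127=92
after SUB R1, 2: R1=8-2=6
CMP R1, 0  (cmp 6,0)
JNZ loop: taken
after ADD R5, 13: R5=43+13=56
after MUL R7, 7: R7=92*7=644
after AND R7, 127: R7=644&127=4
after SUB R1, 2: R1=6-2=4
CMP R1, 0  (cmp 4,0)
JNZ loop: taken
after ADD R5, 13: R5=56+13=69
after MUL R7, 7: R7=4*7=28
after AND R7, 127: R7=28&127=28
after SUB R1, 2: R1=4-2=2
CMP R1, 0  (cmp 2,0)
JNZ loop: taken
after ADD R5, 13: R5=69+13=82
after MUL R7, 7: R7=28*7=196
after AND R7, 127: R7=196&127=68
after SUB R1, 2: R1=2-2=0
CMP R1, 0  (cmp 0,0)
JNZ loop: not taken
halt.
Total executed instructions: 40.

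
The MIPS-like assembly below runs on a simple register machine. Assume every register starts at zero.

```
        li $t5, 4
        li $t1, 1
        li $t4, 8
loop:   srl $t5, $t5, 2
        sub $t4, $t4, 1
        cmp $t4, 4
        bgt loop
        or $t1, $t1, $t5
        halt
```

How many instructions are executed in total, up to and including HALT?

21

li $t5, 4 → $t5=4
li $t1, 1 → $t1=1
li $t4, 8 → $t4=8
srl $t5, $t5, 2 → $t5=4>>2=1
sub $t4, $t4, 1 → $t4=8-1=7
cmp $t4, 4  (cmp 7,4)
bgt loop: taken
srl $t5, $t5, 2 → $t5=1>>2=0
sub $t4, $t4, 1 → $t4=7-1=6
cmp $t4, 4  (cmp 6,4)
bgt loop: taken
srl $t5, $t5, 2 → $t5=0>>2=0
sub $t4, $t4, 1 → $t4=6-1=5
cmp $t4, 4  (cmp 5,4)
bgt loop: taken
srl $t5, $t5, 2 → $t5=0>>2=0
sub $t4, $t4, 1 → $t4=5-1=4
cmp $t4, 4  (cmp 4,4)
bgt loop: not taken
or $t1, $t1, $t5 → $t1=1|0=1
halt.
Total executed instructions: 21.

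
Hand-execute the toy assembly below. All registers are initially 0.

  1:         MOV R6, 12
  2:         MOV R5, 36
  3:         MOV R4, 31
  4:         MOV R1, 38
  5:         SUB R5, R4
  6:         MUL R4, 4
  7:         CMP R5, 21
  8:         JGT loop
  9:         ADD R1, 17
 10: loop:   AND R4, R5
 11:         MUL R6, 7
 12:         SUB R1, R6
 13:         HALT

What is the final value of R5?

5

after MOV R6, 12: R6=12
after MOV R5, 36: R5=36
after MOV R4, 31: R4=31
after MOV R1, 38: R1=38
after SUB R5, R4: R5=36-31=5
after MUL R4, 4: R4=31*4=124
CMP R5, 21  (cmp 5,21)
JGT loop: not taken
after ADD R1, 17: R1=38+17=55
after AND R4, R5: R4=124&5=4
after MUL R6, 7: R6=12*7=84
after SUB R1, R6: R1=55-84=-29
halt.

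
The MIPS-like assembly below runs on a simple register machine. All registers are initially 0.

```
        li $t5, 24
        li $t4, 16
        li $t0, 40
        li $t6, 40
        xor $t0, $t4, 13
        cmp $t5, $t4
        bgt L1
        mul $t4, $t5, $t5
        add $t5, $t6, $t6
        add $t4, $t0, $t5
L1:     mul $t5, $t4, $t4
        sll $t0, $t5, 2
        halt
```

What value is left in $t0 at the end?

1024

$t5=24
$t4=16
$t0=40
$t6=40
$t0=16^13=29
cmp $t5, $t4  (cmp 24,16)
bgt L1: taken
$t5=16*16=256
$t0=256<<2=1024
halt.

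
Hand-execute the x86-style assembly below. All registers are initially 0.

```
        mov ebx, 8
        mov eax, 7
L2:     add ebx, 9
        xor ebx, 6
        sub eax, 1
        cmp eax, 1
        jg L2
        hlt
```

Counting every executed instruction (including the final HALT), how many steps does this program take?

33

mov ebx, 8 → ebx=8
mov eax, 7 → eax=7
add ebx, 9 → ebx=8+9=17
xor ebx, 6 → ebx=17^6=23
sub eax, 1 → eax=7-1=6
cmp eax, 1  (cmp 6,1)
jg L2: taken
add ebx, 9 → ebx=23+9=32
xor ebx, 6 → ebx=32^6=38
sub eax, 1 → eax=6-1=5
cmp eax, 1  (cmp 5,1)
jg L2: taken
add ebx, 9 → ebx=38+9=47
xor ebx, 6 → ebx=47^6=41
sub eax, 1 → eax=5-1=4
cmp eax, 1  (cmp 4,1)
jg L2: taken
add ebx, 9 → ebx=41+9=50
xor ebx, 6 → ebx=50^6=52
sub eax, 1 → eax=4-1=3
cmp eax, 1  (cmp 3,1)
jg L2: taken
add ebx, 9 → ebx=52+9=61
xor ebx, 6 → ebx=61^6=59
sub eax, 1 → eax=3-1=2
cmp eax, 1  (cmp 2,1)
jg L2: taken
add ebx, 9 → ebx=59+9=68
xor ebx, 6 → ebx=68^6=66
sub eax, 1 → eax=2-1=1
cmp eax, 1  (cmp 1,1)
jg L2: not taken
halt.
Total executed instructions: 33.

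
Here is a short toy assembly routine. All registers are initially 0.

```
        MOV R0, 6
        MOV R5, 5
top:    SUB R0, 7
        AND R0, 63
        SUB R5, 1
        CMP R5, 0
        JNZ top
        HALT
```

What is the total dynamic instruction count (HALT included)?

28

R0=6
R5=5
R0=6-7=-1
R0=(-1)&63=63
R5=5-1=4
CMP R5, 0  (cmp 4,0)
JNZ top: taken
R0=63-7=56
R0=56&63=56
R5=4-1=3
CMP R5, 0  (cmp 3,0)
JNZ top: taken
R0=56-7=49
R0=49&63=49
R5=3-1=2
CMP R5, 0  (cmp 2,0)
JNZ top: taken
R0=49-7=42
R0=42&63=42
R5=2-1=1
CMP R5, 0  (cmp 1,0)
JNZ top: taken
R0=42-7=35
R0=35&63=35
R5=1-1=0
CMP R5, 0  (cmp 0,0)
JNZ top: not taken
halt.
Total executed instructions: 28.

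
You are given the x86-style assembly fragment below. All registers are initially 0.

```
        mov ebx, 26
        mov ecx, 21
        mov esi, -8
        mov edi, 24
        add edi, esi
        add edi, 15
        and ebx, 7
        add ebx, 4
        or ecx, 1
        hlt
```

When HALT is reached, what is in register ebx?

6

after mov ebx, 26: ebx=26
after mov ecx, 21: ecx=21
after mov esi, -8: esi=-8
after mov edi, 24: edi=24
after add edi, esi: edi=24+(-8)=16
after add edi, 15: edi=16+15=31
after and ebx, 7: ebx=26&7=2
after add ebx, 4: ebx=2+4=6
after or ecx, 1: ecx=21|1=21
halt.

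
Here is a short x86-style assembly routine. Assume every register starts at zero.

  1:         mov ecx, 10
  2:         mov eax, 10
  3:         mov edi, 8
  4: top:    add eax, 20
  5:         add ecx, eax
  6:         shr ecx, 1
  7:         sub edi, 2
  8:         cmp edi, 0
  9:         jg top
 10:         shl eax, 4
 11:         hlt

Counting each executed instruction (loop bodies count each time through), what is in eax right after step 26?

ecx=10
eax=10
edi=8
eax=10+20=30
ecx=10+30=40
ecx=40>>1=20
edi=8-2=6
cmp edi, 0  (cmp 6,0)
jg top: taken
eax=30+20=50
ecx=20+50=70
ecx=70>>1=35
edi=6-2=4
cmp edi, 0  (cmp 4,0)
jg top: taken
eax=50+20=70
ecx=35+70=105
ecx=105>>1=52
edi=4-2=2
cmp edi, 0  (cmp 2,0)
jg top: taken
eax=70+20=90
ecx=52+90=142
ecx=142>>1=71
edi=2-2=0
cmp edi, 0  (cmp 0,0)
After step 26: eax = 90.

90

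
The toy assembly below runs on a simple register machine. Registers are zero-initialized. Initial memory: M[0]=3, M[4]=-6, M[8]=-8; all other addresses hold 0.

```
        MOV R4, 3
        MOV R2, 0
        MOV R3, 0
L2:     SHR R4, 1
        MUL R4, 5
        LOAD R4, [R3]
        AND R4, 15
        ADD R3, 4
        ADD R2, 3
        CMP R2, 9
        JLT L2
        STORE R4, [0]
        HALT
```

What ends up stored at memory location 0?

MOV R4, 3 → R4=3
MOV R2, 0 → R2=0
MOV R3, 0 → R3=0
SHR R4, 1 → R4=3>>1=1
MUL R4, 5 → R4=1*5=5
LOAD R4, [R3] → R4=M[0]=3
AND R4, 15 → R4=3&15=3
ADD R3, 4 → R3=0+4=4
ADD R2, 3 → R2=0+3=3
CMP R2, 9  (cmp 3,9)
JLT L2: taken
SHR R4, 1 → R4=3>>1=1
MUL R4, 5 → R4=1*5=5
LOAD R4, [R3] → R4=M[4]=-6
AND R4, 15 → R4=(-6)&15=10
ADD R3, 4 → R3=4+4=8
ADD R2, 3 → R2=3+3=6
CMP R2, 9  (cmp 6,9)
JLT L2: taken
SHR R4, 1 → R4=10>>1=5
MUL R4, 5 → R4=5*5=25
LOAD R4, [R3] → R4=M[8]=-8
AND R4, 15 → R4=(-8)&15=8
ADD R3, 4 → R3=8+4=12
ADD R2, 3 → R2=6+3=9
CMP R2, 9  (cmp 9,9)
JLT L2: not taken
STORE R4, [0] → M[0]=8
halt.

8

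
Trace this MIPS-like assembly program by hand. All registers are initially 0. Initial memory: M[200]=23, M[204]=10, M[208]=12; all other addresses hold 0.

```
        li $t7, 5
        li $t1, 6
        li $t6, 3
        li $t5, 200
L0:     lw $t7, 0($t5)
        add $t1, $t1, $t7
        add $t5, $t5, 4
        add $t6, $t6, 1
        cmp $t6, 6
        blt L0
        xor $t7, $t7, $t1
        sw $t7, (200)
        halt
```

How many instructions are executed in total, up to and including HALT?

li $t7, 5 → $t7=5
li $t1, 6 → $t1=6
li $t6, 3 → $t6=3
li $t5, 200 → $t5=200
lw $t7, 0($t5) → $t7=M[200]=23
add $t1, $t1, $t7 → $t1=6+23=29
add $t5, $t5, 4 → $t5=200+4=204
add $t6, $t6, 1 → $t6=3+1=4
cmp $t6, 6  (cmp 4,6)
blt L0: taken
lw $t7, 0($t5) → $t7=M[204]=10
add $t1, $t1, $t7 → $t1=29+10=39
add $t5, $t5, 4 → $t5=204+4=208
add $t6, $t6, 1 → $t6=4+1=5
cmp $t6, 6  (cmp 5,6)
blt L0: taken
lw $t7, 0($t5) → $t7=M[208]=12
add $t1, $t1, $t7 → $t1=39+12=51
add $t5, $t5, 4 → $t5=208+4=212
add $t6, $t6, 1 → $t6=5+1=6
cmp $t6, 6  (cmp 6,6)
blt L0: not taken
xor $t7, $t7, $t1 → $t7=12^51=63
sw $t7, (200) → M[200]=63
halt.
Total executed instructions: 25.

25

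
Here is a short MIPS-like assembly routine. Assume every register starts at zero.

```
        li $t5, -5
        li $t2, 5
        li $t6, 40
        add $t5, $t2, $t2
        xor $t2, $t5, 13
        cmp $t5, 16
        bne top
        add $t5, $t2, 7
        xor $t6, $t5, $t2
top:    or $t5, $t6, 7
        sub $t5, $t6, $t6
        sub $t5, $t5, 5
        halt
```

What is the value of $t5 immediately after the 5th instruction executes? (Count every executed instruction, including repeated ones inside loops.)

li $t5, -5 → $t5=-5
li $t2, 5 → $t2=5
li $t6, 40 → $t6=40
add $t5, $t2, $t2 → $t5=5+5=10
xor $t2, $t5, 13 → $t2=10^13=7
After step 5: $t5 = 10.

10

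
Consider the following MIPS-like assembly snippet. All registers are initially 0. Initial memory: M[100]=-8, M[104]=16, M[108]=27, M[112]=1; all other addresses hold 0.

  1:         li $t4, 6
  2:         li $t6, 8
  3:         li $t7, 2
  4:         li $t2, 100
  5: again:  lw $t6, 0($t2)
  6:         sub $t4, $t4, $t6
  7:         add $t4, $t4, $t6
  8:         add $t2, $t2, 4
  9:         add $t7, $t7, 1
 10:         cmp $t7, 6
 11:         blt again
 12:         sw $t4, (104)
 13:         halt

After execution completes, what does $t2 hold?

$t4=6
$t6=8
$t7=2
$t2=100
$t6=M[100]=-8
$t4=6-(-8)=14
$t4=14+(-8)=6
$t2=100+4=104
$t7=2+1=3
cmp $t7, 6  (cmp 3,6)
blt again: taken
$t6=M[104]=16
$t4=6-16=-10
$t4=(-10)+16=6
$t2=104+4=108
$t7=3+1=4
cmp $t7, 6  (cmp 4,6)
blt again: taken
$t6=M[108]=27
$t4=6-27=-21
$t4=(-21)+27=6
$t2=108+4=112
$t7=4+1=5
cmp $t7, 6  (cmp 5,6)
blt again: taken
$t6=M[112]=1
$t4=6-1=5
$t4=5+1=6
$t2=112+4=116
$t7=5+1=6
cmp $t7, 6  (cmp 6,6)
blt again: not taken
sw $t4, (104) → M[104]=6
halt.

116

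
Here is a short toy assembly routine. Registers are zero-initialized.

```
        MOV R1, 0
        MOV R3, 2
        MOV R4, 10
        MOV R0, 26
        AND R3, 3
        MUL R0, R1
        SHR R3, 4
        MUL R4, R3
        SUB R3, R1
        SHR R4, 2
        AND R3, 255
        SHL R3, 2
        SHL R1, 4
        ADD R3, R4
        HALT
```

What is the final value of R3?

0

MOV R1, 0 → R1=0
MOV R3, 2 → R3=2
MOV R4, 10 → R4=10
MOV R0, 26 → R0=26
AND R3, 3 → R3=2&3=2
MUL R0, R1 → R0=26*0=0
SHR R3, 4 → R3=2>>4=0
MUL R4, R3 → R4=10*0=0
SUB R3, R1 → R3=0-0=0
SHR R4, 2 → R4=0>>2=0
AND R3, 255 → R3=0&255=0
SHL R3, 2 → R3=0<<2=0
SHL R1, 4 → R1=0<<4=0
ADD R3, R4 → R3=0+0=0
halt.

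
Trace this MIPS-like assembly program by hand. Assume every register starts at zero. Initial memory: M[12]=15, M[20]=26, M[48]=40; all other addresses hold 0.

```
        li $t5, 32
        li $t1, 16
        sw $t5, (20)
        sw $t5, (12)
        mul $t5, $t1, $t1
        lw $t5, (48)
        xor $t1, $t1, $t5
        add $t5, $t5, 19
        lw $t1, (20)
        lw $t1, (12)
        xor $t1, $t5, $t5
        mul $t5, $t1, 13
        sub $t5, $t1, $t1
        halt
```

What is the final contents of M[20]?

li $t5, 32 → $t5=32
li $t1, 16 → $t1=16
sw $t5, (20) → M[20]=32
sw $t5, (12) → M[12]=32
mul $t5, $t1, $t1 → $t5=16*16=256
lw $t5, (48) → $t5=M[48]=40
xor $t1, $t1, $t5 → $t1=16^40=56
add $t5, $t5, 19 → $t5=40+19=59
lw $t1, (20) → $t1=M[20]=32
lw $t1, (12) → $t1=M[12]=32
xor $t1, $t5, $t5 → $t1=59^59=0
mul $t5, $t1, 13 → $t5=0*13=0
sub $t5, $t1, $t1 → $t5=0-0=0
halt.

32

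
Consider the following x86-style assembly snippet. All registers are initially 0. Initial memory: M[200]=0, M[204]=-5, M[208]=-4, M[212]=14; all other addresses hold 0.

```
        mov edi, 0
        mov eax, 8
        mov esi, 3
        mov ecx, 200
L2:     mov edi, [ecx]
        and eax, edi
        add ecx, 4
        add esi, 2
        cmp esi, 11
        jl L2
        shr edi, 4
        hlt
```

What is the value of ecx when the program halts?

216

after mov edi, 0: edi=0
after mov eax, 8: eax=8
after mov esi, 3: esi=3
after mov ecx, 200: ecx=200
after mov edi, [ecx]: edi=M[200]=0
after and eax, edi: eax=8&0=0
after add ecx, 4: ecx=200+4=204
after add esi, 2: esi=3+2=5
cmp esi, 11  (cmp 5,11)
jl L2: taken
after mov edi, [ecx]: edi=M[204]=-5
after and eax, edi: eax=0&(-5)=0
after add ecx, 4: ecx=204+4=208
after add esi, 2: esi=5+2=7
cmp esi, 11  (cmp 7,11)
jl L2: taken
after mov edi, [ecx]: edi=M[208]=-4
after and eax, edi: eax=0&(-4)=0
after add ecx, 4: ecx=208+4=212
after add esi, 2: esi=7+2=9
cmp esi, 11  (cmp 9,11)
jl L2: taken
after mov edi, [ecx]: edi=M[212]=14
after and eax, edi: eax=0&14=0
after add ecx, 4: ecx=212+4=216
after add esi, 2: esi=9+2=11
cmp esi, 11  (cmp 11,11)
jl L2: not taken
after shr edi, 4: edi=14>>4=0
halt.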